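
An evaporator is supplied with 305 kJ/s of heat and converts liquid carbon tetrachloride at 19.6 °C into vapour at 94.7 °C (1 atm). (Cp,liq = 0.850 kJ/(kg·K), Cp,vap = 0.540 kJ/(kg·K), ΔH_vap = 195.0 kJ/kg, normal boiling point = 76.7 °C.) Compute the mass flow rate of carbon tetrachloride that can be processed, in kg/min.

ṁ = 72.3 kg/min

Δh = 0.850×(76.7−19.6) + 195.0 + 0.540×(94.7−76.7) = 253.25 kJ/kg
Q = 305 kJ/s = 305 kJ/s = 18300 kJ/min
ṁ = Q/Δh = 18300 / 253.25 = 72.259 kg/min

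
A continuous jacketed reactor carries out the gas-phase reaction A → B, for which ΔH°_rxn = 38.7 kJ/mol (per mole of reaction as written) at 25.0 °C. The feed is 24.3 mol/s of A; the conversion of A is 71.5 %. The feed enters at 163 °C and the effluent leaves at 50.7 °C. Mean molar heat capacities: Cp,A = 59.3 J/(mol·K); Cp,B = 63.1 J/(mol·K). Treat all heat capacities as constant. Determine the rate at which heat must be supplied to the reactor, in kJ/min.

Extent of reaction ξ = 0.715 × 24.3 = 17.375 mol/s
Reaction term: ξ·ΔH°_rxn = 17.375 × 38.7 = 672.39 kJ/s
Sensible, feed 163→25 °C: -198.86 kJ/s
Outlet flows (mol/s): A 6.9255, B 17.375
Sensible, products 25→50.7 °C: 38.73 kJ/s
Q = ΔH = 512.27 kJ/s = 512.27 kW
Heat supplied = 30736 kJ/min

Q_in = 30700 kJ/min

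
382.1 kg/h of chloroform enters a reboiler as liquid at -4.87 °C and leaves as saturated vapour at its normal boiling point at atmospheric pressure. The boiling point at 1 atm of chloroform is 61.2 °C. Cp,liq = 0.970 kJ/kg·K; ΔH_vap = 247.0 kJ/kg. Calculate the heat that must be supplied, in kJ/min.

Q = 1980 kJ/min

liquid -4.87→61.2 °C: 64.088 kJ/kg
vaporisation at 61.2 °C: 247 kJ/kg
Δh = 64.088 + 247 = 311.09 kJ/kg
Q = ṁ·Δh = 382.1 kg/h × 311.09 kJ/kg = 118870 kJ/h
|Q| = 33.019 kW = 1981.1 kJ/min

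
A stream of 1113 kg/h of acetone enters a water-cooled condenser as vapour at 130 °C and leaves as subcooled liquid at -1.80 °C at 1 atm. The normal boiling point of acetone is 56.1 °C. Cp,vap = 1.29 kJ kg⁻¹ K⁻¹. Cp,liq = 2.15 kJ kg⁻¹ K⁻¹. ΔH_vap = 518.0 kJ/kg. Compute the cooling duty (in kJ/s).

vapour 130→56.1 °C: -95.331 kJ/kg
condensation at 56.1 °C: -518 kJ/kg
liquid 56.1→-1.80 °C: -124.48 kJ/kg
Δh = -95.331 + -518 + -124.48 = -737.82 kJ/kg
Q = ṁ·Δh = 1113 kg/h × -737.82 kJ/kg = -821190 kJ/h
|Q| = 228.11 kW

Q_c = 228 kJ/s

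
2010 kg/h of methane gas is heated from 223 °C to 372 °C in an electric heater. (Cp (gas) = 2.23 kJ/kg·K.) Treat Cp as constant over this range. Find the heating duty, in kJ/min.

Q = 11100 kJ/min

Q = ṁ·Cp·ΔT = 2010 × 2.23 × (372 − 223) = 667860 kJ/h
Converting: 667860 / 3600 s = 185.52 kW
Heating duty = 11131 kJ/min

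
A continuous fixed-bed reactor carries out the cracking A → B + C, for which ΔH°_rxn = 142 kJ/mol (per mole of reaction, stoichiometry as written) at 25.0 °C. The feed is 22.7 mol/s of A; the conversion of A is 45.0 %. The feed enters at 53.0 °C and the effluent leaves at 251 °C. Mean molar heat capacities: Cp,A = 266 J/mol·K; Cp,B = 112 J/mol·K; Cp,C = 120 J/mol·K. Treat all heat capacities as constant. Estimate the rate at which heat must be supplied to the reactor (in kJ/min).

Extent of reaction ξ = 0.450 × 22.7 = 10.215 mol/s
Reaction term: ξ·ΔH°_rxn = 10.215 × 142 = 1450.5 kJ/s
Sensible, feed 53.0→25 °C: -169.07 kJ/s
Outlet flows (mol/s): A 12.485, B 10.215, C 10.215
Sensible, products 25→251 °C: 1286.1 kJ/s
Q = ΔH = 2567.6 kJ/s = 2567.6 kW
Heat supplied = 154060 kJ/min

Q_in = 154000 kJ/min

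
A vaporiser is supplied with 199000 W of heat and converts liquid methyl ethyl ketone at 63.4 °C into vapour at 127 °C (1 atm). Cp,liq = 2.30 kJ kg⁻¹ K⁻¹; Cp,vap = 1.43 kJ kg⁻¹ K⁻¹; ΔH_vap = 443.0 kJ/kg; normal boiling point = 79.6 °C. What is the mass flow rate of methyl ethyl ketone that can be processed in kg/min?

Δh = 2.30×(79.6−63.4) + 443.0 + 1.43×(127−79.6) = 548.04 kJ/kg
Q = 199000 W = 199 kJ/s = 11940 kJ/min
ṁ = Q/Δh = 11940 / 548.04 = 21.787 kg/min

ṁ = 21.8 kg/min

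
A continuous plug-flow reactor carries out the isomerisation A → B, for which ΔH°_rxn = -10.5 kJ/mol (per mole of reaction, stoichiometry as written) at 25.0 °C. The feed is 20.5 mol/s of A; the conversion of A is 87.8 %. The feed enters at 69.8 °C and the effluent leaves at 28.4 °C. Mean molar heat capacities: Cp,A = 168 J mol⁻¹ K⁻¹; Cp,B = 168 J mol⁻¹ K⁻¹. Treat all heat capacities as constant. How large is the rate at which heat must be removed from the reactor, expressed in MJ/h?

Q_out = 1190 MJ/h

Extent of reaction ξ = 0.878 × 20.5 = 17.999 mol/s
Reaction term: ξ·ΔH°_rxn = 17.999 × -10.5 = -188.99 kJ/s
Sensible, feed 69.8→25 °C: -154.29 kJ/s
Outlet flows (mol/s): A 2.501, B 17.999
Sensible, products 25→28.4 °C: 11.71 kJ/s
Q = ΔH = -331.57 kJ/s = -331.57 kW
Heat removed = 1193.7 MJ/h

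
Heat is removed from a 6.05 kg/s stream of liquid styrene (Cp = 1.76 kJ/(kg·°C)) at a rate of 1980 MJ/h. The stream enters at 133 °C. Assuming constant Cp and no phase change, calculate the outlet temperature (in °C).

Q = 1980 MJ/h = 550 kJ/s
ΔT = Q/(ṁ·Cp) = 550/(6.05×1.76) = 51.653 K
T_out = 133 − 51.653 = 81.347 °C

T_out = 81.3 °C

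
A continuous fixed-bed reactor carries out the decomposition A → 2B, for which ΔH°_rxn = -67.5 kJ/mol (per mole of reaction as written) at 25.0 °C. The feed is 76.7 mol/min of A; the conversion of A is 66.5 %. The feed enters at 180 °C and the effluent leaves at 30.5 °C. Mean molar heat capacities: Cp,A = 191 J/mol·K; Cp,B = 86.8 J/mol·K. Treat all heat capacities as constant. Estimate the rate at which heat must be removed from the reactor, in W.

Extent of reaction ξ = 0.665 × 76.7 = 51.006 mol/min
Reaction term: ξ·ΔH°_rxn = 51.006 × -67.5 = -3442.9 kJ/min
Sensible, feed 180→25 °C: -2270.7 kJ/min
Outlet flows (mol/min): A 25.694, B 102.01
Sensible, products 25→30.5 °C: 75.692 kJ/min
Q = ΔH = -5637.9 kJ/min = -93.965 kW
Heat removed = 93965 W

Q_out = 94000 W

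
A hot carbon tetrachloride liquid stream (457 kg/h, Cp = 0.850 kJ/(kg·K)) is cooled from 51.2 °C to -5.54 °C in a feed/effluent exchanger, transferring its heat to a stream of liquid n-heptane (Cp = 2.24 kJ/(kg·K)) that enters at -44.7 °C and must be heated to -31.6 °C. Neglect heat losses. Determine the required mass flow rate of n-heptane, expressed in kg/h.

Heat released by hot stream: Q = 457 × 0.850 × (51.2 − -5.54) = 22041 kJ/h
Energy balance on cold side (adiabatic exchanger): Q = ṁ_c·Cp_c·(T_c,out − T_c,in)
ṁ_c = 22041 / [2.24 × (-31.6 − -44.7)] = 751.11 kg/h

ṁ_c = 751 kg/h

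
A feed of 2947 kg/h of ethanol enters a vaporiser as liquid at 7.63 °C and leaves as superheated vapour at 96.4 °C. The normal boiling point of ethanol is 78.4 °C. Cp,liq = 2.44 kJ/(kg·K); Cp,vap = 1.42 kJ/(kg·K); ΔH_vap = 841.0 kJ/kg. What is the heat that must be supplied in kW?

liquid 7.63→78.4 °C: 172.68 kJ/kg
vaporisation at 78.4 °C: 841 kJ/kg
vapour 78.4→96.4 °C: 25.56 kJ/kg
Δh = 172.68 + 841 + 25.56 = 1039.2 kJ/kg
Q = ṁ·Δh = 2947 kg/h × 1039.2 kJ/kg = 3.0626e+06 kJ/h
|Q| = 850.73 kW

Q = 851 kW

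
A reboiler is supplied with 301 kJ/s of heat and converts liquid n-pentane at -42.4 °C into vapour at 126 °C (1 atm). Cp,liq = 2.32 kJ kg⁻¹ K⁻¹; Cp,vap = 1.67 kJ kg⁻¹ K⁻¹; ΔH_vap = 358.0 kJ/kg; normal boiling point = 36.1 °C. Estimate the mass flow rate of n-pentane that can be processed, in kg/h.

ṁ = 1570 kg/h

Δh = 2.32×(36.1−-42.4) + 358.0 + 1.67×(126−36.1) = 690.25 kJ/kg
Q = 301 kJ/s = 301 kJ/s = 1.0836e+06 kJ/h
ṁ = Q/Δh = 1.0836e+06 / 690.25 = 1569.9 kg/h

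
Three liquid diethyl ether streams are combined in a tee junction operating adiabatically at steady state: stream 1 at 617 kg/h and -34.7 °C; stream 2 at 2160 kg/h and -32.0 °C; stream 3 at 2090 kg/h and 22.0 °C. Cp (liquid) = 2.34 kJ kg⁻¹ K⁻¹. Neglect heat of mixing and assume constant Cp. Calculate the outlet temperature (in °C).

T_out = -9.15 °C

Adiabatic, steady state ⇒ Σ ṁᵢCp,ᵢ(T_out − Tᵢ) = 0
T_out = Σ ṁᵢCp,ᵢTᵢ / Σ ṁᵢCp,ᵢ
      = -104250 / 11389 = -9.1535 °C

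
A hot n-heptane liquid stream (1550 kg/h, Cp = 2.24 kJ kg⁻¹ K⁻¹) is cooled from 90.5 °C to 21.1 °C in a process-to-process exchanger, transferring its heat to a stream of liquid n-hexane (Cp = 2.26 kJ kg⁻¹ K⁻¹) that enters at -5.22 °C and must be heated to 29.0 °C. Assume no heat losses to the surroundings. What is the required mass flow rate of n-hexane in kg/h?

ṁ_c = 3120 kg/h

Heat released by hot stream: Q = 1550 × 2.24 × (90.5 − 21.1) = 240960 kJ/h
Energy balance on cold side (adiabatic exchanger): Q = ṁ_c·Cp_c·(T_c,out − T_c,in)
ṁ_c = 240960 / [2.26 × (29.0 − -5.22)] = 3115.7 kg/h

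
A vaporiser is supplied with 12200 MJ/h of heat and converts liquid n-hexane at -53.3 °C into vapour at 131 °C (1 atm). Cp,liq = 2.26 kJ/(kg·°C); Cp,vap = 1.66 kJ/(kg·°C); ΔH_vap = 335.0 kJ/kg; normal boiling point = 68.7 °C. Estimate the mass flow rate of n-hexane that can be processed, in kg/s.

Δh = 2.26×(68.7−-53.3) + 335.0 + 1.66×(131−68.7) = 714.14 kJ/kg
Q = 12200 MJ/h = 3388.9 kJ/s = 3388.9 kJ/s
ṁ = Q/Δh = 3388.9 / 714.14 = 4.7454 kg/s

ṁ = 4.75 kg/s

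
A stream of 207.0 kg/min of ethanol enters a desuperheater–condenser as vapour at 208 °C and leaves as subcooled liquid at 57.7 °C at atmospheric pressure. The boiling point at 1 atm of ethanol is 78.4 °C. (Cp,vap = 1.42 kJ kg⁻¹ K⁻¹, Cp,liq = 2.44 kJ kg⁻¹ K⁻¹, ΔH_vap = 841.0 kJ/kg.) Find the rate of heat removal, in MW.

vapour 208→78.4 °C: -184.03 kJ/kg
condensation at 78.4 °C: -841 kJ/kg
liquid 78.4→57.7 °C: -50.508 kJ/kg
Δh = -184.03 + -841 + -50.508 = -1075.5 kJ/kg
Q = ṁ·Δh = 207.0 kg/min × -1075.5 kJ/kg = -222640 kJ/min
|Q| = 3710.6 kW = 3.7106 MW

Q_c = 3.71 MW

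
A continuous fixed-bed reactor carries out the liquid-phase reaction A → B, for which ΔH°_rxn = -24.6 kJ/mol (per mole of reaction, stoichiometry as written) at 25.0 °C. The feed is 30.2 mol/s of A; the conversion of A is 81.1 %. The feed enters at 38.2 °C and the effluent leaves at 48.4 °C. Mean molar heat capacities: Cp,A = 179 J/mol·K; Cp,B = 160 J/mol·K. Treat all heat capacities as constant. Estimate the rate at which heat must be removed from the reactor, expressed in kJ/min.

Q_out = 33500 kJ/min

Extent of reaction ξ = 0.811 × 30.2 = 24.492 mol/s
Reaction term: ξ·ΔH°_rxn = 24.492 × -24.6 = -602.51 kJ/s
Sensible, feed 38.2→25 °C: -71.357 kJ/s
Outlet flows (mol/s): A 5.7078, B 24.492
Sensible, products 25→48.4 °C: 115.61 kJ/s
Q = ΔH = -558.26 kJ/s = -558.26 kW
Heat removed = 33495 kJ/min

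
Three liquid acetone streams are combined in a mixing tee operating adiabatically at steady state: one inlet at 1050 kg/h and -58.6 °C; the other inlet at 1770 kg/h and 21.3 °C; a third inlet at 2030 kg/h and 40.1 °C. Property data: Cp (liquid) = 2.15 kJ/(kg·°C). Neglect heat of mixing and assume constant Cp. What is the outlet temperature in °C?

T_out = 11.9 °C

Adiabatic, steady state ⇒ Σ ṁᵢCp,ᵢ(T_out − Tᵢ) = 0
Σ ṁᵢCp,ᵢTᵢ = 1050×2.15×-58.6 + 1770×2.15×21.3 + 2030×2.15×40.1 = 123780
Σ ṁᵢCp,ᵢ = 1050×2.15 + 1770×2.15 + 2030×2.15 = 10428
T_out = 123780 / 10428 = 11.871 °C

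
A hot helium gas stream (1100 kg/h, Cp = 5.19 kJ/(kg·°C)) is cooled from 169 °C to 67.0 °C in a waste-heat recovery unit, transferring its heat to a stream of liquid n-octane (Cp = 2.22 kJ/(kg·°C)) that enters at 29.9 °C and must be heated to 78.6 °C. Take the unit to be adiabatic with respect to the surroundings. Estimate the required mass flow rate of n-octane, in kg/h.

ṁ_c = 5390 kg/h

Heat released by hot stream: Q = 1100 × 5.19 × (169 − 67.0) = 582320 kJ/h
Energy balance on cold side (adiabatic exchanger): Q = ṁ_c·Cp_c·(T_c,out − T_c,in)
ṁ_c = 582320 / [2.22 × (78.6 − 29.9)] = 5386.1 kg/h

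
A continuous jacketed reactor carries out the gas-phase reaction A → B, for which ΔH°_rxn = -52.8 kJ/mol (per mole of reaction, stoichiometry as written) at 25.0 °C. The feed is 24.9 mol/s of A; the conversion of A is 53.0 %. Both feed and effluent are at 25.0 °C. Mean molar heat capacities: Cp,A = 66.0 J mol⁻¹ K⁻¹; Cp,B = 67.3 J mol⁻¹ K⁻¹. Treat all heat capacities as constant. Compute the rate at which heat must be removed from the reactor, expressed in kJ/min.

Q_out = 41800 kJ/min

Extent of reaction ξ = 0.530 × 24.9 = 13.197 mol/s
Reaction term: ξ·ΔH°_rxn = 13.197 × -52.8 = -696.8 kJ/s
Q = ΔH = -696.8 kJ/s = -696.8 kW
Heat removed = 41808 kJ/min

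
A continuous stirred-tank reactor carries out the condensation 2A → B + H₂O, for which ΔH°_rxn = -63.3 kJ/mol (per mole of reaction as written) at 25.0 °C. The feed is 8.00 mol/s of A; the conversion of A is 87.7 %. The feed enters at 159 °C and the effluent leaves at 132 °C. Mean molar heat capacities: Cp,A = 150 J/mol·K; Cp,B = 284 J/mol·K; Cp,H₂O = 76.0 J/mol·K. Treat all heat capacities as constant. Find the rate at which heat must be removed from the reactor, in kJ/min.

Q_out = 13900 kJ/min

Extent of reaction ξ = 0.877 × 8.00 / 2 = 3.508 mol/s
Reaction term: ξ·ΔH°_rxn = 3.508 × -63.3 = -222.06 kJ/s
Sensible, feed 159→25 °C: -160.8 kJ/s
Outlet flows (mol/s): A 0.984, B 3.508, H₂O 3.508
Sensible, products 25→132 °C: 150.92 kJ/s
Q = ΔH = -231.94 kJ/s = -231.94 kW
Heat removed = 13916 kJ/min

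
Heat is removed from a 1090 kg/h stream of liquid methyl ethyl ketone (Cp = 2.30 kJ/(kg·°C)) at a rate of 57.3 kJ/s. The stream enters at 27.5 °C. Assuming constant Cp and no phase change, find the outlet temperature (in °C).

T_out = -54.8 °C

Q = 57.3 kJ/s = 206280 kJ/h
ΔT = Q/(ṁ·Cp) = 206280/(1090×2.30) = 82.282 K
T_out = 27.5 − 82.282 = -54.782 °C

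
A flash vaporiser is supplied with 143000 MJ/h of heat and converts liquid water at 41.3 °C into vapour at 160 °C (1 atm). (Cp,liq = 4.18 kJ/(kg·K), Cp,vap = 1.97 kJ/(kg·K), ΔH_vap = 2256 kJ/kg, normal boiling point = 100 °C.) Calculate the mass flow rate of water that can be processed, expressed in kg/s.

ṁ = 15.2 kg/s

Δh = 4.18×(100−41.3) + 2256 + 1.97×(160−100) = 2619.6 kJ/kg
Q = 143000 MJ/h = 39722 kJ/s = 39722 kJ/s
ṁ = Q/Δh = 39722 / 2619.6 = 15.164 kg/s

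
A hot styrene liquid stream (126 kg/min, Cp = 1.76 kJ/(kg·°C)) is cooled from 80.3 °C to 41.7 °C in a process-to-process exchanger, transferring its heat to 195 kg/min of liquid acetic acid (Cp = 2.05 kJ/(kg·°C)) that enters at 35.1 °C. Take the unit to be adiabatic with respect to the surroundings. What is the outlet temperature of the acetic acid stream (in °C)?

Heat released by hot stream: Q = 126 × 1.76 × (80.3 − 41.7) = 8559.9 kJ/min
Energy balance on cold side (adiabatic exchanger): Q = ṁ_c·Cp_c·(T_c,out − T_c,in)
T_c,out = 35.1 + 8559.9/(195 × 2.05) = 56.513 °C

T_c,out = 56.5 °C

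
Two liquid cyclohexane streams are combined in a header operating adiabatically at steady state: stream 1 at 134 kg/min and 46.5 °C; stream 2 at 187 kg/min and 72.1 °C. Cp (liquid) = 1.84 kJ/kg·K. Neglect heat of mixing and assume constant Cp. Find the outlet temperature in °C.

T_out = 61.4 °C

Energy balance with Q = 0: Σ ṁᵢCp,ᵢ(T_out − Tᵢ) = 0
T_out = Σ ṁᵢCp,ᵢTᵢ / Σ ṁᵢCp,ᵢ
      = 36273 / 590.64 = 61.413 °C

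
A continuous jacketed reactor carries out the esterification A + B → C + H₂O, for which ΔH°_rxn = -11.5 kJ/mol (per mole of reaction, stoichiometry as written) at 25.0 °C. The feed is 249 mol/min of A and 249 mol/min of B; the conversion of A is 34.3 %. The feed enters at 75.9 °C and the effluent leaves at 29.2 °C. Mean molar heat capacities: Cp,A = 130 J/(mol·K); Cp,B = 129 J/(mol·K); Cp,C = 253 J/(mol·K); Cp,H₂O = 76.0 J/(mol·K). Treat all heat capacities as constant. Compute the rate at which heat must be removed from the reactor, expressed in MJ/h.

Q_out = 238 MJ/h

Extent of reaction ξ = 0.343 × 249 = 85.407 mol/min
Reaction term: ξ·ΔH°_rxn = 85.407 × -11.5 = -982.18 kJ/min
Sensible, feed 75.9→25 °C: -3282.6 kJ/min
Outlet flows (mol/min): A 163.59, B 163.59, C 85.407, H₂O 85.407
Sensible, products 25→29.2 °C: 295.97 kJ/min
Q = ΔH = -3968.8 kJ/min = -66.147 kW
Heat removed = 238.13 MJ/h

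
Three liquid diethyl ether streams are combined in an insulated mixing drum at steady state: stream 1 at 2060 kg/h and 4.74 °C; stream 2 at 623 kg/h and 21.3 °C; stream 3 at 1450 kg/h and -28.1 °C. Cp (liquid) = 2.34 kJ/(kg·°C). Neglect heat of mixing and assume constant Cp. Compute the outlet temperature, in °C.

Adiabatic, steady state ⇒ Σ ṁᵢCp,ᵢ(T_out − Tᵢ) = 0
Σ ṁᵢCp,ᵢTᵢ = 2060×2.34×4.74 + 623×2.34×21.3 + 1450×2.34×-28.1 = -41443
Σ ṁᵢCp,ᵢ = 2060×2.34 + 623×2.34 + 1450×2.34 = 9671.2
T_out = -41443 / 9671.2 = -4.2852 °C

T_out = -4.29 °C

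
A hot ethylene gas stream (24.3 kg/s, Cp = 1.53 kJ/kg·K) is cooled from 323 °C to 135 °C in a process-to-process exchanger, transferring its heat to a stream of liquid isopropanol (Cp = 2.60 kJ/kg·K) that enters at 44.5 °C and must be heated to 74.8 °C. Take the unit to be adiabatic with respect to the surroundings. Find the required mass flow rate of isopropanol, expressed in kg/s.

ṁ_c = 88.7 kg/s

Heat released by hot stream: Q = 24.3 × 1.53 × (323 − 135) = 6989.7 kJ/s
Energy balance on cold side (adiabatic exchanger): Q = ṁ_c·Cp_c·(T_c,out − T_c,in)
ṁ_c = 6989.7 / [2.60 × (74.8 − 44.5)] = 88.724 kg/s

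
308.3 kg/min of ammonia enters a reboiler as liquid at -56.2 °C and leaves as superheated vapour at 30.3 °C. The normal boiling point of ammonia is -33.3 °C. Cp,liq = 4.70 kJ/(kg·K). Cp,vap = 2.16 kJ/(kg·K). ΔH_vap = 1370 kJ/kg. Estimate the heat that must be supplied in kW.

liquid -56.2→-33.3 °C: 107.63 kJ/kg
vaporisation at -33.3 °C: 1370 kJ/kg
vapour -33.3→30.3 °C: 137.38 kJ/kg
Δh = 107.63 + 1370 + 137.38 = 1615 kJ/kg
Q = ṁ·Δh = 308.3 kg/min × 1615 kJ/kg = 497910 kJ/min
|Q| = 8298.4 kW

Q = 8300 kW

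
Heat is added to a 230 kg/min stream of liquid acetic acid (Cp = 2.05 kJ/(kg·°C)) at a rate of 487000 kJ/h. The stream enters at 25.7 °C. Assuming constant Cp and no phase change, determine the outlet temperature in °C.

Q = 487000 kJ/h = 8116.7 kJ/min
ΔT = Q/(ṁ·Cp) = 8116.7/(230×2.05) = 17.215 K
T_out = 25.7 + 17.215 = 42.915 °C

T_out = 42.9 °C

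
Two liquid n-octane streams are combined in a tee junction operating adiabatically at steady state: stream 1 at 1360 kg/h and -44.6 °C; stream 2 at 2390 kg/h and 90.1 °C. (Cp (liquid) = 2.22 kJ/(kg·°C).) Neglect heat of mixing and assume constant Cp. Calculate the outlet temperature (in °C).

Adiabatic, steady state ⇒ Σ ṁᵢCp,ᵢ(T_out − Tᵢ) = 0
Σ ṁᵢCp,ᵢTᵢ = 1360×2.22×-44.6 + 2390×2.22×90.1 = 343400
Σ ṁᵢCp,ᵢ = 1360×2.22 + 2390×2.22 = 8325
T_out = 343400 / 8325 = 41.249 °C

T_out = 41.2 °C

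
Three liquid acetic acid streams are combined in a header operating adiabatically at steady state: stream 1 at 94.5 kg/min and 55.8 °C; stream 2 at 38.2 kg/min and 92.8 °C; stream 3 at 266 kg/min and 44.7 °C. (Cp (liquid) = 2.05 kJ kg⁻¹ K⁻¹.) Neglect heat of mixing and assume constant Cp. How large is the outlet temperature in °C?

Adiabatic, steady state ⇒ Σ ṁᵢCp,ᵢ(T_out − Tᵢ) = 0
Σ ṁᵢCp,ᵢTᵢ = 94.5×2.05×55.8 + 38.2×2.05×92.8 + 266×2.05×44.7 = 42452
Σ ṁᵢCp,ᵢ = 94.5×2.05 + 38.2×2.05 + 266×2.05 = 817.33
T_out = 42452 / 817.33 = 51.939 °C

T_out = 51.9 °C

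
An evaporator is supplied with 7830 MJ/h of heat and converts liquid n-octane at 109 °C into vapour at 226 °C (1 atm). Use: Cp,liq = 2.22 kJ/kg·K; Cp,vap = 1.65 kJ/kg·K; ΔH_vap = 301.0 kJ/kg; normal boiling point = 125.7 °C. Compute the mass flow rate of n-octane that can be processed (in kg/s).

Δh = 2.22×(125.7−109) + 301.0 + 1.65×(226−125.7) = 503.57 kJ/kg
Q = 7830 MJ/h = 2175 kJ/s = 2175 kJ/s
ṁ = Q/Δh = 2175 / 503.57 = 4.3192 kg/s

ṁ = 4.32 kg/s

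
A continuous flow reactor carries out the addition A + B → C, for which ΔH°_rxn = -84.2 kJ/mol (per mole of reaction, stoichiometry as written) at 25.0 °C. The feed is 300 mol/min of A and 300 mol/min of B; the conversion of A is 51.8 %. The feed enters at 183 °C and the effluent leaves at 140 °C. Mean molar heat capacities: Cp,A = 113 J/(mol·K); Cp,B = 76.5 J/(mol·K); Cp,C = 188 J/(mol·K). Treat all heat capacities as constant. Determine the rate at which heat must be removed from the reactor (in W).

Extent of reaction ξ = 0.518 × 300 = 155.4 mol/min
Reaction term: ξ·ΔH°_rxn = 155.4 × -84.2 = -13085 kJ/min
Sensible, feed 183→25 °C: -8982.3 kJ/min
Outlet flows (mol/min): A 144.6, B 144.6, C 155.4
Sensible, products 25→140 °C: 6510.9 kJ/min
Q = ΔH = -15556 kJ/min = -259.27 kW
Heat removed = 259270 W

Q_out = 259000 W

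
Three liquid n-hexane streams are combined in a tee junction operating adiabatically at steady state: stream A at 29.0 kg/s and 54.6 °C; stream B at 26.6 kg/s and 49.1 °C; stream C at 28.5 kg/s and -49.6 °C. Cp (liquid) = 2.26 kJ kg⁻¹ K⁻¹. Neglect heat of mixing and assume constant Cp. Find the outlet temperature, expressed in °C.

T_out = 17.5 °C

Adiabatic, steady state ⇒ Σ ṁᵢCp,ᵢ(T_out − Tᵢ) = 0
Σ ṁᵢCp,ᵢTᵢ = 29.0×2.26×54.6 + 26.6×2.26×49.1 + 28.5×2.26×-49.6 = 3335.4
Σ ṁᵢCp,ᵢ = 29.0×2.26 + 26.6×2.26 + 28.5×2.26 = 190.07
T_out = 3335.4 / 190.07 = 17.549 °C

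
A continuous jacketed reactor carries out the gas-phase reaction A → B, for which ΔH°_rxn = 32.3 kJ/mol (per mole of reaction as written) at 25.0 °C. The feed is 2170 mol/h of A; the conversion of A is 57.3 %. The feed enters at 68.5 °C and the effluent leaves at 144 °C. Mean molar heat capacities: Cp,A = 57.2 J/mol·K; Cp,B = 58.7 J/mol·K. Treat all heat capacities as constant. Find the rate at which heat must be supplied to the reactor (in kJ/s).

Extent of reaction ξ = 0.573 × 2170 = 1243.4 mol/h
Reaction term: ξ·ΔH°_rxn = 1243.4 × 32.3 = 40162 kJ/h
Sensible, feed 68.5→25 °C: -5399.4 kJ/h
Outlet flows (mol/h): A 926.59, B 1243.4
Sensible, products 25→144 °C: 14993 kJ/h
Q = ΔH = 49755 kJ/h = 13.821 kW
Heat supplied = 13.821 kJ/s

Q_in = 13.8 kJ/s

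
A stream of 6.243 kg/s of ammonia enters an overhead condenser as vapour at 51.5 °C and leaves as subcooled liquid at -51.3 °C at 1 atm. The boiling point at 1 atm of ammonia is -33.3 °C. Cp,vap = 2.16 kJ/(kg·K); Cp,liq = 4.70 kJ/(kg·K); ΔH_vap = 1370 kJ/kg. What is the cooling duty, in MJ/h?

Q_c = 36800 MJ/h

vapour 51.5→-33.3 °C: -183.17 kJ/kg
condensation at -33.3 °C: -1370 kJ/kg
liquid -33.3→-51.3 °C: -84.6 kJ/kg
Δh = -183.17 + -1370 + -84.6 = -1637.8 kJ/kg
Q = ṁ·Δh = 6.243 kg/s × -1637.8 kJ/kg = -10225 kJ/s
|Q| = 10225 kW = 36809 MJ/h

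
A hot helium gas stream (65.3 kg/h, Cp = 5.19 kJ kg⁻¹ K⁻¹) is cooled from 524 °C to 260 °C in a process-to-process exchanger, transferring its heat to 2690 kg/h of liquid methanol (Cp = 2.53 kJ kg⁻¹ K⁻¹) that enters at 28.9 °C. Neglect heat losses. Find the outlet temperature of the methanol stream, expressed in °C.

Heat released by hot stream: Q = 65.3 × 5.19 × (524 − 260) = 89471 kJ/h
Energy balance on cold side (adiabatic exchanger): Q = ṁ_c·Cp_c·(T_c,out − T_c,in)
T_c,out = 28.9 + 89471/(2690 × 2.53) = 42.047 °C

T_c,out = 42.0 °C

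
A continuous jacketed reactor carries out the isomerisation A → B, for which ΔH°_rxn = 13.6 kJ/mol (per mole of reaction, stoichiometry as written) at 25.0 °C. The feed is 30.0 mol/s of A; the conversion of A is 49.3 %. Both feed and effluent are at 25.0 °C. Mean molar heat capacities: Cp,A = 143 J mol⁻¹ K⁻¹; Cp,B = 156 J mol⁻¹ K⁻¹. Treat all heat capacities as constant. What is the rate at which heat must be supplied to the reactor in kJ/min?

Extent of reaction ξ = 0.493 × 30.0 = 14.79 mol/s
Reaction term: ξ·ΔH°_rxn = 14.79 × 13.6 = 201.14 kJ/s
Q = ΔH = 201.14 kJ/s = 201.14 kW
Heat supplied = 12069 kJ/min

Q_in = 12100 kJ/min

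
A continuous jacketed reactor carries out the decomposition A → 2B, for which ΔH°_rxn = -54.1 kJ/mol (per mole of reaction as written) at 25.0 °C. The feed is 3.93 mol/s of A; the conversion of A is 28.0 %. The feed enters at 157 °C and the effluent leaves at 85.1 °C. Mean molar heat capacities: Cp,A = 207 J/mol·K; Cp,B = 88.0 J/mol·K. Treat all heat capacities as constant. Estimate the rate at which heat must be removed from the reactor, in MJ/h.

Extent of reaction ξ = 0.280 × 3.93 = 1.1004 mol/s
Reaction term: ξ·ΔH°_rxn = 1.1004 × -54.1 = -59.532 kJ/s
Sensible, feed 157→25 °C: -107.38 kJ/s
Outlet flows (mol/s): A 2.8296, B 2.2008
Sensible, products 25→85.1 °C: 46.842 kJ/s
Q = ΔH = -120.07 kJ/s = -120.07 kW
Heat removed = 432.26 MJ/h

Q_out = 432 MJ/h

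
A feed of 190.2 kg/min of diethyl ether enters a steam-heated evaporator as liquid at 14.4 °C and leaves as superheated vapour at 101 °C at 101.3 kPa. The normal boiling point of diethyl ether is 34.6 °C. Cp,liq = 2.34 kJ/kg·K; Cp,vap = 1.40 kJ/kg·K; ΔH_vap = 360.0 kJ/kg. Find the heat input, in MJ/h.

liquid 14.4→34.6 °C: 47.268 kJ/kg
vaporisation at 34.6 °C: 360 kJ/kg
vapour 34.6→101 °C: 92.96 kJ/kg
Δh = 47.268 + 360 + 92.96 = 500.23 kJ/kg
Q = ṁ·Δh = 190.2 kg/min × 500.23 kJ/kg = 95143 kJ/min
|Q| = 1585.7 kW = 5708.6 MJ/h

Q = 5710 MJ/h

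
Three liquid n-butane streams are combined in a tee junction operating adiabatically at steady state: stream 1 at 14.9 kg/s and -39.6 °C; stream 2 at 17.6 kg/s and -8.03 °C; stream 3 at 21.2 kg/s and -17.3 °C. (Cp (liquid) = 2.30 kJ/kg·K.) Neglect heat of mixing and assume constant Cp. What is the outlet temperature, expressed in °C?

T_out = -20.4 °C

Energy balance with Q = 0: Σ ṁᵢCp,ᵢ(T_out − Tᵢ) = 0
T_out = Σ ṁᵢCp,ᵢTᵢ / Σ ṁᵢCp,ᵢ
      = -2525.7 / 123.51 = -20.449 °C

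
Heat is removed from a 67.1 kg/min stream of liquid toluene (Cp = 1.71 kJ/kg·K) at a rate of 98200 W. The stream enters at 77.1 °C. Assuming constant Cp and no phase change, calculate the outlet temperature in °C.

T_out = 25.7 °C

Q = 98200 W = 5892 kJ/min
ΔT = Q/(ṁ·Cp) = 5892/(67.1×1.71) = 51.35 K
T_out = 77.1 − 51.35 = 25.75 °C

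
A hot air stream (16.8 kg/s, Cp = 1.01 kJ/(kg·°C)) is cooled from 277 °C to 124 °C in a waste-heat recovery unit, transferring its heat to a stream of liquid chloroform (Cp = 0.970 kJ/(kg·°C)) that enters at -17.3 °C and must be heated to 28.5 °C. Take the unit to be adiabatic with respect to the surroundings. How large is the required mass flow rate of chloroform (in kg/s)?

Heat released by hot stream: Q = 16.8 × 1.01 × (277 − 124) = 2596.1 kJ/s
Energy balance on cold side (adiabatic exchanger): Q = ṁ_c·Cp_c·(T_c,out − T_c,in)
ṁ_c = 2596.1 / [0.970 × (28.5 − -17.3)] = 58.437 kg/s

ṁ_c = 58.4 kg/s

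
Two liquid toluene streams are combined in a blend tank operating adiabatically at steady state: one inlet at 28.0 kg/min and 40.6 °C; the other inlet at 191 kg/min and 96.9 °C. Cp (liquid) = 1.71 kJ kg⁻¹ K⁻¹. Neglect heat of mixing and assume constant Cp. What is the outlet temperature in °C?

No heat crosses the boundary, so H_out = H_in.
T_out = Σ ṁᵢCp,ᵢTᵢ / Σ ṁᵢCp,ᵢ
      = 33592 / 374.49 = 89.702 °C

T_out = 89.7 °C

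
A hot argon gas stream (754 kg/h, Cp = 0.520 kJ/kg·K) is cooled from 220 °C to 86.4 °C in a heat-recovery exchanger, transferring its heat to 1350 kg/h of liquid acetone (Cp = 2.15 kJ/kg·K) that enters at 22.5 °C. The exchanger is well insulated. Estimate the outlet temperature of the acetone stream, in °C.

Heat released by hot stream: Q = 754 × 0.520 × (220 − 86.4) = 52382 kJ/h
Energy balance on cold side (adiabatic exchanger): Q = ṁ_c·Cp_c·(T_c,out − T_c,in)
T_c,out = 22.5 + 52382/(1350 × 2.15) = 40.547 °C

T_c,out = 40.5 °C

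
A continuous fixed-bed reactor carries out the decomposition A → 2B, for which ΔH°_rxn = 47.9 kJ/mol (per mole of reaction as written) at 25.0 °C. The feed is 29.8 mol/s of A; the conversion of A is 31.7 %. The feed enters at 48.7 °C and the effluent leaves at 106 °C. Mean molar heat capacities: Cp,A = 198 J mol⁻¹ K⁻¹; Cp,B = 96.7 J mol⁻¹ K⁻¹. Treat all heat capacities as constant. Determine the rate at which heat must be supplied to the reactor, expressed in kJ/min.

Extent of reaction ξ = 0.317 × 29.8 = 9.4466 mol/s
Reaction term: ξ·ΔH°_rxn = 9.4466 × 47.9 = 452.49 kJ/s
Sensible, feed 48.7→25 °C: -139.84 kJ/s
Outlet flows (mol/s): A 20.353, B 18.893
Sensible, products 25→106 °C: 474.41 kJ/s
Q = ΔH = 787.07 kJ/s = 787.07 kW
Heat supplied = 47224 kJ/min

Q_in = 47200 kJ/min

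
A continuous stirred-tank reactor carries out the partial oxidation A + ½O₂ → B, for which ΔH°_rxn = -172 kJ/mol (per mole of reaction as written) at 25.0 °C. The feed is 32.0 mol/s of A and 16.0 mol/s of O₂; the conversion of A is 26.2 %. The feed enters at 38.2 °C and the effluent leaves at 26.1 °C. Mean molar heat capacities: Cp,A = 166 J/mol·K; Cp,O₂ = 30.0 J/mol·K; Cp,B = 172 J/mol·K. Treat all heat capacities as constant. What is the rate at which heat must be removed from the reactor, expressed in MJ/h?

Extent of reaction ξ = 0.262 × 32.0 = 8.384 mol/s
Reaction term: ξ·ΔH°_rxn = 8.384 × -172 = -1442 kJ/s
Sensible, feed 38.2→25 °C: -76.454 kJ/s
Outlet flows (mol/s): A 23.616, O₂ 11.808, B 8.384
Sensible, products 25→26.1 °C: 6.2882 kJ/s
Q = ΔH = -1512.2 kJ/s = -1512.2 kW
Heat removed = 5444 MJ/h

Q_out = 5440 MJ/h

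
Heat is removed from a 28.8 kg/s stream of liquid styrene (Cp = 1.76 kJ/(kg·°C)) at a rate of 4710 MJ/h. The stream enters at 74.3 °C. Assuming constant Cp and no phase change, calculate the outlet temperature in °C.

T_out = 48.5 °C

Q = 4710 MJ/h = 1308.3 kJ/s
ΔT = Q/(ṁ·Cp) = 1308.3/(28.8×1.76) = 25.812 K
T_out = 74.3 − 25.812 = 48.488 °C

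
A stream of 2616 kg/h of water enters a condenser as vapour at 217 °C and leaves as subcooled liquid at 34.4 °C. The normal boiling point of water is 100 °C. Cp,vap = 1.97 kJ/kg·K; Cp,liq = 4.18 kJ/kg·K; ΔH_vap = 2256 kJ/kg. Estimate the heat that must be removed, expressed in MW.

Q_c = 2.01 MW

vapour 217→100 °C: -230.49 kJ/kg
condensation at 100 °C: -2256 kJ/kg
liquid 100→34.4 °C: -274.21 kJ/kg
Δh = -230.49 + -2256 + -274.21 = -2760.7 kJ/kg
Q = ṁ·Δh = 2616 kg/h × -2760.7 kJ/kg = -7.222e+06 kJ/h
|Q| = 2006.1 kW = 2.0061 MW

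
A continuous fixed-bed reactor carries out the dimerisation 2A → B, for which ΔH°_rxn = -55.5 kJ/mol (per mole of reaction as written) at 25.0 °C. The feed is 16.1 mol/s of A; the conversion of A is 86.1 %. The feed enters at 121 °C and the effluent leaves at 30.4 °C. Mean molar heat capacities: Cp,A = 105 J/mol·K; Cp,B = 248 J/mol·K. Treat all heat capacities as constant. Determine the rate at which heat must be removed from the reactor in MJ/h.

Extent of reaction ξ = 0.861 × 16.1 / 2 = 6.9311 mol/s
Reaction term: ξ·ΔH°_rxn = 6.9311 × -55.5 = -384.67 kJ/s
Sensible, feed 121→25 °C: -162.29 kJ/s
Outlet flows (mol/s): A 2.2379, B 6.9311
Sensible, products 25→30.4 °C: 10.551 kJ/s
Q = ΔH = -536.41 kJ/s = -536.41 kW
Heat removed = 1931.1 MJ/h

Q_out = 1930 MJ/h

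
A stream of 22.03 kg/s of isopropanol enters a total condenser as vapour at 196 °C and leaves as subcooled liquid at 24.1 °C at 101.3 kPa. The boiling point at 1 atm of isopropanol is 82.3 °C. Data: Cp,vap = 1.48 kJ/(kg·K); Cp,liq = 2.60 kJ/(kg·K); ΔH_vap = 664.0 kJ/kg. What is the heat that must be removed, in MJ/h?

Q_c = 78000 MJ/h

vapour 196→82.3 °C: -168.28 kJ/kg
condensation at 82.3 °C: -664 kJ/kg
liquid 82.3→24.1 °C: -151.32 kJ/kg
Δh = -168.28 + -664 + -151.32 = -983.6 kJ/kg
Q = ṁ·Δh = 22.03 kg/s × -983.6 kJ/kg = -21669 kJ/s
|Q| = 21669 kW = 78007 MJ/h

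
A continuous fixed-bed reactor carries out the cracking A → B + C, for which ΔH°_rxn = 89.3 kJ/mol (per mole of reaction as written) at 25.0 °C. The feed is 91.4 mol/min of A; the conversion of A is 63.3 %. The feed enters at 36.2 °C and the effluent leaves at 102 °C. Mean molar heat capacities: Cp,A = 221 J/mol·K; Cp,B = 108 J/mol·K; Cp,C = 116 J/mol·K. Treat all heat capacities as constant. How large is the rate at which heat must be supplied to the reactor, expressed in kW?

Extent of reaction ξ = 0.633 × 91.4 = 57.856 mol/min
Reaction term: ξ·ΔH°_rxn = 57.856 × 89.3 = 5166.6 kJ/min
Sensible, feed 36.2→25 °C: -226.23 kJ/min
Outlet flows (mol/min): A 33.544, B 57.856, C 57.856
Sensible, products 25→102 °C: 1568.7 kJ/min
Q = ΔH = 6509 kJ/min = 108.48 kW
Heat supplied = 108.48 kW

Q_in = 108 kW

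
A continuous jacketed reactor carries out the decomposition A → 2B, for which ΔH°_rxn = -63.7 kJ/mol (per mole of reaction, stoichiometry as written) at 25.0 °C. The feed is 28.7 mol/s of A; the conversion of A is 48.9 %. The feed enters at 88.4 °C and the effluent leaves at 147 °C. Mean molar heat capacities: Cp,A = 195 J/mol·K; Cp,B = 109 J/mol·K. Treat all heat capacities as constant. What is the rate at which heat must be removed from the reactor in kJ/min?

Extent of reaction ξ = 0.489 × 28.7 = 14.034 mol/s
Reaction term: ξ·ΔH°_rxn = 14.034 × -63.7 = -893.98 kJ/s
Sensible, feed 88.4→25 °C: -354.82 kJ/s
Outlet flows (mol/s): A 14.666, B 28.069
Sensible, products 25→147 °C: 722.15 kJ/s
Q = ΔH = -526.65 kJ/s = -526.65 kW
Heat removed = 31599 kJ/min

Q_out = 31600 kJ/min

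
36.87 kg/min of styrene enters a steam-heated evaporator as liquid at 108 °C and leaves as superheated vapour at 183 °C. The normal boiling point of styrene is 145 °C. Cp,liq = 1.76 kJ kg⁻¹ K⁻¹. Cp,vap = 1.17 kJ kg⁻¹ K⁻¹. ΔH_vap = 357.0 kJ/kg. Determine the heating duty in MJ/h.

liquid 108→145 °C: 65.12 kJ/kg
vaporisation at 145 °C: 357 kJ/kg
vapour 145→183 °C: 44.46 kJ/kg
Δh = 65.12 + 357 + 44.46 = 466.58 kJ/kg
Q = ṁ·Δh = 36.87 kg/min × 466.58 kJ/kg = 17203 kJ/min
|Q| = 286.71 kW = 1032.2 MJ/h

Q = 1030 MJ/h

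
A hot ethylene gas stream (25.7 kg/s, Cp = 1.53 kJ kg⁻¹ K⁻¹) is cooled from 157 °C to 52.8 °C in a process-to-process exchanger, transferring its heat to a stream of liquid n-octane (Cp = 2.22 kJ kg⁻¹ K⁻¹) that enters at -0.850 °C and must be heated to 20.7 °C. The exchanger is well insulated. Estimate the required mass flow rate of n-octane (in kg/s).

Heat released by hot stream: Q = 25.7 × 1.53 × (157 − 52.8) = 4097.2 kJ/s
Energy balance on cold side (adiabatic exchanger): Q = ṁ_c·Cp_c·(T_c,out − T_c,in)
ṁ_c = 4097.2 / [2.22 × (20.7 − -0.850)] = 85.643 kg/s

ṁ_c = 85.6 kg/s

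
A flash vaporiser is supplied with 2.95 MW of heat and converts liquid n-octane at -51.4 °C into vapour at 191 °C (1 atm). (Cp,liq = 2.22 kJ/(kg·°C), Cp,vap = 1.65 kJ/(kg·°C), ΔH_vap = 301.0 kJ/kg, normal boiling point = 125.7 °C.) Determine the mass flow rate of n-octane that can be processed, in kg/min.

Δh = 2.22×(125.7−-51.4) + 301.0 + 1.65×(191−125.7) = 801.91 kJ/kg
Q = 2.95 MW = 2950 kJ/s = 177000 kJ/min
ṁ = Q/Δh = 177000 / 801.91 = 220.72 kg/min

ṁ = 221 kg/min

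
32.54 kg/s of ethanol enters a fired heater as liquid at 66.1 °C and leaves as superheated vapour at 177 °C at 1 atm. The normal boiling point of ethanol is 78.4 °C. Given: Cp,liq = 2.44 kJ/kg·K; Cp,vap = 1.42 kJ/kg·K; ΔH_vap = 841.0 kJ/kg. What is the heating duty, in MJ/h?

Q = 118000 MJ/h

liquid 66.1→78.4 °C: 30.012 kJ/kg
vaporisation at 78.4 °C: 841 kJ/kg
vapour 78.4→177 °C: 140.01 kJ/kg
Δh = 30.012 + 841 + 140.01 = 1011 kJ/kg
Q = ṁ·Δh = 32.54 kg/s × 1011 kJ/kg = 32899 kJ/s
|Q| = 32899 kW = 118440 MJ/h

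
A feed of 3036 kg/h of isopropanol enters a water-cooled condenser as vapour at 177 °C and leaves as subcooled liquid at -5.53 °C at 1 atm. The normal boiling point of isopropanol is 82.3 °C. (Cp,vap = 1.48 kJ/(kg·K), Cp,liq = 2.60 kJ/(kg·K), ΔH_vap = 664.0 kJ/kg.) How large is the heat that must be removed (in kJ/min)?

vapour 177→82.3 °C: -140.16 kJ/kg
condensation at 82.3 °C: -664 kJ/kg
liquid 82.3→-5.53 °C: -228.36 kJ/kg
Δh = -140.16 + -664 + -228.36 = -1032.5 kJ/kg
Q = ṁ·Δh = 3036 kg/h × -1032.5 kJ/kg = -3.1347e+06 kJ/h
|Q| = 870.75 kW = 52245 kJ/min

Q_c = 52200 kJ/min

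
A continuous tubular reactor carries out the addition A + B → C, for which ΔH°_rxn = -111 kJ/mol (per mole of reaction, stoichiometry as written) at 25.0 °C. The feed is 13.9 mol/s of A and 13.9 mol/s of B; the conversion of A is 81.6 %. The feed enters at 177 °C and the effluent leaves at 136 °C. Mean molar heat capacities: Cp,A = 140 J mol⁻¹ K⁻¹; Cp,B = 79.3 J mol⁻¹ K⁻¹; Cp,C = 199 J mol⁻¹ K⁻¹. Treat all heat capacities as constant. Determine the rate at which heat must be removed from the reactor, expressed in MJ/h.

Q_out = 5070 MJ/h

Extent of reaction ξ = 0.816 × 13.9 = 11.342 mol/s
Reaction term: ξ·ΔH°_rxn = 11.342 × -111 = -1259 kJ/s
Sensible, feed 177→25 °C: -463.34 kJ/s
Outlet flows (mol/s): A 2.5576, B 2.5576, C 11.342
Sensible, products 25→136 °C: 312.8 kJ/s
Q = ΔH = -1409.5 kJ/s = -1409.5 kW
Heat removed = 5074.4 MJ/h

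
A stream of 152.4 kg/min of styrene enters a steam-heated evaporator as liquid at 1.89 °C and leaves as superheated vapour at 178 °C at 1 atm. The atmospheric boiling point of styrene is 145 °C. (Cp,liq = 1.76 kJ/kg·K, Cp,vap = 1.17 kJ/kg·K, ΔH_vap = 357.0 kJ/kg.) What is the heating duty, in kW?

Q = 1640 kW

liquid 1.89→145 °C: 251.87 kJ/kg
vaporisation at 145 °C: 357 kJ/kg
vapour 145→178 °C: 38.61 kJ/kg
Δh = 251.87 + 357 + 38.61 = 647.48 kJ/kg
Q = ṁ·Δh = 152.4 kg/min × 647.48 kJ/kg = 98677 kJ/min
|Q| = 1644.6 kW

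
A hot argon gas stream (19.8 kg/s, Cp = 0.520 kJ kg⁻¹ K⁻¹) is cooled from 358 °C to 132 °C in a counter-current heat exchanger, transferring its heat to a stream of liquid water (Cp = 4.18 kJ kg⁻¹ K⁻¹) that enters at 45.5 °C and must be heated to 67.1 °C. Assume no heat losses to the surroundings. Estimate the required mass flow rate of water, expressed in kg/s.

ṁ_c = 25.8 kg/s

Heat released by hot stream: Q = 19.8 × 0.520 × (358 − 132) = 2326.9 kJ/s
Energy balance on cold side (adiabatic exchanger): Q = ṁ_c·Cp_c·(T_c,out − T_c,in)
ṁ_c = 2326.9 / [4.18 × (67.1 − 45.5)] = 25.772 kg/s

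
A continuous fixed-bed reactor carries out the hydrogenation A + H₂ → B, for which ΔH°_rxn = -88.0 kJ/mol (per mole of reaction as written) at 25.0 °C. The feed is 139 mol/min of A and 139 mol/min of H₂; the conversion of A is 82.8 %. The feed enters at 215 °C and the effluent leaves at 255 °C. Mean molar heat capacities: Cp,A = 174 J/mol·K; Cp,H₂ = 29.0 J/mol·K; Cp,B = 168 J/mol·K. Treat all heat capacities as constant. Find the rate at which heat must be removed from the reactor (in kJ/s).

Q_out = 165 kJ/s

Extent of reaction ξ = 0.828 × 139 = 115.09 mol/min
Reaction term: ξ·ΔH°_rxn = 115.09 × -88.0 = -10128 kJ/min
Sensible, feed 215→25 °C: -5361.2 kJ/min
Outlet flows (mol/min): A 23.908, H₂ 23.908, B 115.09
Sensible, products 25→255 °C: 5563.4 kJ/min
Q = ΔH = -9925.9 kJ/min = -165.43 kW
Heat removed = 165.43 kJ/s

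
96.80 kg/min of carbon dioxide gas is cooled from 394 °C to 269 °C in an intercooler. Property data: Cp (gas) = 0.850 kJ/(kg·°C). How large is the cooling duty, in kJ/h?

Q_c = 617000 kJ/h

Q = ṁ·Cp·ΔT = 96.80 × 0.850 × (269 − 394) = -10285 kJ/min
Converting: 10285 / 60 s = 171.42 kW
Cooling duty = 617100 kJ/h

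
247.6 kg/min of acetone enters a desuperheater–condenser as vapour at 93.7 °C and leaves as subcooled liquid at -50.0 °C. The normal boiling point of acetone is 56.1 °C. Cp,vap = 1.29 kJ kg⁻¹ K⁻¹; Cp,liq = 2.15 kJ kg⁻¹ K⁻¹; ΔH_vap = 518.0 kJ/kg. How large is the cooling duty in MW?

Q_c = 3.28 MW

vapour 93.7→56.1 °C: -48.504 kJ/kg
condensation at 56.1 °C: -518 kJ/kg
liquid 56.1→-50.0 °C: -228.11 kJ/kg
Δh = -48.504 + -518 + -228.11 = -794.62 kJ/kg
Q = ṁ·Δh = 247.6 kg/min × -794.62 kJ/kg = -196750 kJ/min
|Q| = 3279.1 kW = 3.2791 MW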